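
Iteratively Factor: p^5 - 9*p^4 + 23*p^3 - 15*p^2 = (p)*(p^4 - 9*p^3 + 23*p^2 - 15*p) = p*(p - 3)*(p^3 - 6*p^2 + 5*p) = p*(p - 3)*(p - 1)*(p^2 - 5*p) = p*(p - 5)*(p - 3)*(p - 1)*(p)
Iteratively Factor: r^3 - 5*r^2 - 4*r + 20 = (r - 5)*(r^2 - 4) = (r - 5)*(r + 2)*(r - 2)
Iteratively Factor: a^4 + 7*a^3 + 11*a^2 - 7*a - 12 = (a + 3)*(a^3 + 4*a^2 - a - 4) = (a + 1)*(a + 3)*(a^2 + 3*a - 4) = (a - 1)*(a + 1)*(a + 3)*(a + 4)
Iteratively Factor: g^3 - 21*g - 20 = (g - 5)*(g^2 + 5*g + 4) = (g - 5)*(g + 4)*(g + 1)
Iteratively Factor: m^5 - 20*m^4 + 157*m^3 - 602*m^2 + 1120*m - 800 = (m - 4)*(m^4 - 16*m^3 + 93*m^2 - 230*m + 200) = (m - 4)^2*(m^3 - 12*m^2 + 45*m - 50) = (m - 4)^2*(m - 2)*(m^2 - 10*m + 25) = (m - 5)*(m - 4)^2*(m - 2)*(m - 5)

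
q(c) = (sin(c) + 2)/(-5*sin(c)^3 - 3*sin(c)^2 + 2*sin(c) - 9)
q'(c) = (sin(c) + 2)*(15*sin(c)^2*cos(c) + 6*sin(c)*cos(c) - 2*cos(c))/(-5*sin(c)^3 - 3*sin(c)^2 + 2*sin(c) - 9)^2 + cos(c)/(-5*sin(c)^3 - 3*sin(c)^2 + 2*sin(c) - 9) = (10*sin(c)^3 + 33*sin(c)^2 + 12*sin(c) - 13)*cos(c)/(5*sin(c)^3 + 3*sin(c)^2 - 2*sin(c) + 9)^2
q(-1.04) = -0.12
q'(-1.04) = -0.03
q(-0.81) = -0.13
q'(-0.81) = -0.06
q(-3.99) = -0.24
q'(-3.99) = -0.10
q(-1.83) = -0.11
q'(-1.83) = 0.01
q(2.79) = -0.26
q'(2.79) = 0.05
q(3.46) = -0.17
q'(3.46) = 0.14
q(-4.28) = -0.22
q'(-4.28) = -0.08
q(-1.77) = -0.11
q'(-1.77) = 0.01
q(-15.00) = -0.13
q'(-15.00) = 0.07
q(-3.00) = -0.20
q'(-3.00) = 0.16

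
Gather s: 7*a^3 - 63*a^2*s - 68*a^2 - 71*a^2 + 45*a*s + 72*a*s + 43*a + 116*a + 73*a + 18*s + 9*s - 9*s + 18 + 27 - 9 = 7*a^3 - 139*a^2 + 232*a + s*(-63*a^2 + 117*a + 18) + 36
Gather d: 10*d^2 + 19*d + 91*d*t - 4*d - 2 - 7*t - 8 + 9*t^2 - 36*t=10*d^2 + d*(91*t + 15) + 9*t^2 - 43*t - 10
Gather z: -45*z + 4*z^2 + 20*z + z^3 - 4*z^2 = z^3 - 25*z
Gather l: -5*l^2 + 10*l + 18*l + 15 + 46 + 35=-5*l^2 + 28*l + 96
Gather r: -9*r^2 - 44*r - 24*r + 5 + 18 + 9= -9*r^2 - 68*r + 32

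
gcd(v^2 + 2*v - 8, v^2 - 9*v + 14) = v - 2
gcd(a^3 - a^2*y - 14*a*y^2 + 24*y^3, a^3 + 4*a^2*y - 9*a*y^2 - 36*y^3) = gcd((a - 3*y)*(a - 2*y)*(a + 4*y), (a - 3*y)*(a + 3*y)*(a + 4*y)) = -a^2 - a*y + 12*y^2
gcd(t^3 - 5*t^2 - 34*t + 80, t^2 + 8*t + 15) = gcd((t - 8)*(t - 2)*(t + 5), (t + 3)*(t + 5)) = t + 5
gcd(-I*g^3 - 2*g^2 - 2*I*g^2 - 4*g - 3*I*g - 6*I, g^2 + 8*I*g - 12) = 1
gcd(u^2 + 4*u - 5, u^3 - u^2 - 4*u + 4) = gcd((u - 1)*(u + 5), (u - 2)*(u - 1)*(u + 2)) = u - 1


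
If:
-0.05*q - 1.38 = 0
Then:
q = -27.60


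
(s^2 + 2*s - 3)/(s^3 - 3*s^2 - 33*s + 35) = (s + 3)/(s^2 - 2*s - 35)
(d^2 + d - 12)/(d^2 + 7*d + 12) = (d - 3)/(d + 3)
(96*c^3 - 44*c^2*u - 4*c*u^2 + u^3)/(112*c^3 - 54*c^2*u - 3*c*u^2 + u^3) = (6*c + u)/(7*c + u)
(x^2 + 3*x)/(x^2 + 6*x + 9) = x/(x + 3)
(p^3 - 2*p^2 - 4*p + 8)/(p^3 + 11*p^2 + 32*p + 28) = (p^2 - 4*p + 4)/(p^2 + 9*p + 14)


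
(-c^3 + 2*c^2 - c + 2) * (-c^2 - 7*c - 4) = c^5 + 5*c^4 - 9*c^3 - 3*c^2 - 10*c - 8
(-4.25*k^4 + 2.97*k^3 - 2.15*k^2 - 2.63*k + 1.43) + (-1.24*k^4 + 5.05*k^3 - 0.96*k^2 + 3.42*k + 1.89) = -5.49*k^4 + 8.02*k^3 - 3.11*k^2 + 0.79*k + 3.32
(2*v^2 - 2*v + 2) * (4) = 8*v^2 - 8*v + 8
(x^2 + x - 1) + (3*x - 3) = x^2 + 4*x - 4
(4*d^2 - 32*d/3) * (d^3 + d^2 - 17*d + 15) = 4*d^5 - 20*d^4/3 - 236*d^3/3 + 724*d^2/3 - 160*d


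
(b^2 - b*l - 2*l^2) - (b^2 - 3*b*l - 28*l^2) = 2*b*l + 26*l^2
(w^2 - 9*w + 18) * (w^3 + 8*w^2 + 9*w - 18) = w^5 - w^4 - 45*w^3 + 45*w^2 + 324*w - 324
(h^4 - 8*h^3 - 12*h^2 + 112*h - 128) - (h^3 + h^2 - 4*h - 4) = h^4 - 9*h^3 - 13*h^2 + 116*h - 124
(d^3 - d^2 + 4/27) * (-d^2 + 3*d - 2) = -d^5 + 4*d^4 - 5*d^3 + 50*d^2/27 + 4*d/9 - 8/27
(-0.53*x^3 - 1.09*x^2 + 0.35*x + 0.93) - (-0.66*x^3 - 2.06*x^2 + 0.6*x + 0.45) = 0.13*x^3 + 0.97*x^2 - 0.25*x + 0.48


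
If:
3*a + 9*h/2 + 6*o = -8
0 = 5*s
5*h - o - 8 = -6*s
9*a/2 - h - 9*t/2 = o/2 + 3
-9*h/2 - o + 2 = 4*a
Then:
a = -70/219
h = 260/219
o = -452/219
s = 0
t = -2012/1971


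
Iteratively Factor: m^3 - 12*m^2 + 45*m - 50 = (m - 5)*(m^2 - 7*m + 10) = (m - 5)^2*(m - 2)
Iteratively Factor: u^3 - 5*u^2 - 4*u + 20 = (u - 5)*(u^2 - 4) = (u - 5)*(u - 2)*(u + 2)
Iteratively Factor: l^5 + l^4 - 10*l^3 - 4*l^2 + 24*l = (l)*(l^4 + l^3 - 10*l^2 - 4*l + 24) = l*(l + 2)*(l^3 - l^2 - 8*l + 12) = l*(l - 2)*(l + 2)*(l^2 + l - 6) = l*(l - 2)^2*(l + 2)*(l + 3)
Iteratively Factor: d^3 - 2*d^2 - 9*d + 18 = (d - 3)*(d^2 + d - 6) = (d - 3)*(d - 2)*(d + 3)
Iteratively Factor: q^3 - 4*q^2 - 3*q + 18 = (q - 3)*(q^2 - q - 6) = (q - 3)*(q + 2)*(q - 3)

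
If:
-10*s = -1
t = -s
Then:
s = 1/10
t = -1/10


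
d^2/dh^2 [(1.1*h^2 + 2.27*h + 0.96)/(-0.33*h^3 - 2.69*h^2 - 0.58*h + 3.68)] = (-0.23958*h^6 - 1.483218*h^5 - 12.081762*h^4 - 60.88733*h^3 - 141.197376*h^2 - 150.8088*h - 59.135808)/(0.035937*h^9 + 0.878823*h^8 + 7.353225*h^7 + 21.352049*h^6 - 6.676566*h^5 - 81.397908*h^4 - 20.847128*h^3 + 105.573312*h^2 + 23.563776*h - 49.836032)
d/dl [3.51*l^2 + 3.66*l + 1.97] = 7.02*l + 3.66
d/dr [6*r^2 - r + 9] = 12*r - 1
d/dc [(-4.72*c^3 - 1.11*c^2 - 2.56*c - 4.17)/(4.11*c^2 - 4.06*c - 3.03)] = (-19.3992*c^4 + 38.3264*c^3 + 57.933*c^2 + 41.004*c - 9.1734)/(16.8921*c^4 - 33.3732*c^3 - 8.42300000000001*c^2 + 24.6036*c + 9.1809)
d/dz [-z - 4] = -1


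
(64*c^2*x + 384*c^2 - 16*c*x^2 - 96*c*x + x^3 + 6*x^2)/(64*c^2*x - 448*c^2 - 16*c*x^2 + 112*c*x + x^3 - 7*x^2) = (x + 6)/(x - 7)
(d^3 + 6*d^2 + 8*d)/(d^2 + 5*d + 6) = d*(d + 4)/(d + 3)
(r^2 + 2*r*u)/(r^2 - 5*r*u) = (r + 2*u)/(r - 5*u)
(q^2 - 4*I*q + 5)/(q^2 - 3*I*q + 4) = (q - 5*I)/(q - 4*I)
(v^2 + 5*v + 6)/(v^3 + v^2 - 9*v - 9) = (v + 2)/(v^2 - 2*v - 3)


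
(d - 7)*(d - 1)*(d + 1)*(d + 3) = d^4 - 4*d^3 - 22*d^2 + 4*d + 21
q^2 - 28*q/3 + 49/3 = (q - 7)*(q - 7/3)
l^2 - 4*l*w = l*(l - 4*w)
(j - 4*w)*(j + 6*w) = j^2 + 2*j*w - 24*w^2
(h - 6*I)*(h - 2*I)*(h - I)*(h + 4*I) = h^4 - 5*I*h^3 + 16*h^2 - 68*I*h - 48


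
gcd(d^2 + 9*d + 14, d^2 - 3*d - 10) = d + 2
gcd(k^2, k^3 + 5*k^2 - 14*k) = k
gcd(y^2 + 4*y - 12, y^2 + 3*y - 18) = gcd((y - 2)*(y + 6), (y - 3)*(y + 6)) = y + 6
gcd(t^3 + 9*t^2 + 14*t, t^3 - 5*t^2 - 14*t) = t^2 + 2*t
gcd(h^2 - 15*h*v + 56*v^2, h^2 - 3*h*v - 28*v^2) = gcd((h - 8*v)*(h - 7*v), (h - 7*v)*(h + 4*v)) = -h + 7*v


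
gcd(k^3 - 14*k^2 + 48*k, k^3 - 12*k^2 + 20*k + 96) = k^2 - 14*k + 48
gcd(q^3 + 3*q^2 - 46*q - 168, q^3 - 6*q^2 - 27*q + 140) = q - 7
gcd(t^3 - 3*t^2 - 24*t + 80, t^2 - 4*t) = t - 4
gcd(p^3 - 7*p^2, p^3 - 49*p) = p^2 - 7*p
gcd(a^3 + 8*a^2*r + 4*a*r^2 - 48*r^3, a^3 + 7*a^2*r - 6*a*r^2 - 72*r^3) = a^2 + 10*a*r + 24*r^2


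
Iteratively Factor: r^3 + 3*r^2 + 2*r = (r + 2)*(r^2 + r) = (r + 1)*(r + 2)*(r)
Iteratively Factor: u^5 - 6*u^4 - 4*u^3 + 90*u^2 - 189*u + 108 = (u - 1)*(u^4 - 5*u^3 - 9*u^2 + 81*u - 108) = (u - 3)*(u - 1)*(u^3 - 2*u^2 - 15*u + 36) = (u - 3)*(u - 1)*(u + 4)*(u^2 - 6*u + 9) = (u - 3)^2*(u - 1)*(u + 4)*(u - 3)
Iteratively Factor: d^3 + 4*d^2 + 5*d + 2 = (d + 2)*(d^2 + 2*d + 1) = (d + 1)*(d + 2)*(d + 1)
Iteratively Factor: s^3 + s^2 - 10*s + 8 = (s + 4)*(s^2 - 3*s + 2) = (s - 2)*(s + 4)*(s - 1)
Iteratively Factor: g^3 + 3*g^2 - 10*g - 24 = (g + 4)*(g^2 - g - 6) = (g + 2)*(g + 4)*(g - 3)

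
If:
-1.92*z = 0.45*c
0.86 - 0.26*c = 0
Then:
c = 3.31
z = -0.78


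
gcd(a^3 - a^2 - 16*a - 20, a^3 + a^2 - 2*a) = a + 2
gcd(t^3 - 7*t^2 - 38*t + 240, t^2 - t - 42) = t + 6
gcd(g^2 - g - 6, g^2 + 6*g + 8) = g + 2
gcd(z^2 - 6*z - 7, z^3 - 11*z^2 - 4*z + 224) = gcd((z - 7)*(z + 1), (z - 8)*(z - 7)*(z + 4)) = z - 7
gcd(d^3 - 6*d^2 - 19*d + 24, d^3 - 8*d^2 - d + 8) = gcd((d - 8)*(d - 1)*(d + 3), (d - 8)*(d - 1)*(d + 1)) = d^2 - 9*d + 8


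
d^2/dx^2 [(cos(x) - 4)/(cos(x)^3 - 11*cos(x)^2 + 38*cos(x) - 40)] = (-4*sin(x)^4 + 11*sin(x)^2 - 385*cos(x)/4 + 21*cos(3*x)/4 + 71)/((cos(x) - 5)^3*(cos(x) - 2)^3)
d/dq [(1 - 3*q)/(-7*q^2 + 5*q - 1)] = (-21*q^2 + 14*q - 2)/(49*q^4 - 70*q^3 + 39*q^2 - 10*q + 1)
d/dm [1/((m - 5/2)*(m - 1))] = 2*(7 - 4*m)/(4*m^4 - 28*m^3 + 69*m^2 - 70*m + 25)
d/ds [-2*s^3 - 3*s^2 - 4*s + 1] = -6*s^2 - 6*s - 4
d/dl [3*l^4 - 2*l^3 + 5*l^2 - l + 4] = 12*l^3 - 6*l^2 + 10*l - 1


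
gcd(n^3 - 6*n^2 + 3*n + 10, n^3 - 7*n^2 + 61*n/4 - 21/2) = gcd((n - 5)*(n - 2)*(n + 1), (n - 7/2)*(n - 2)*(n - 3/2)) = n - 2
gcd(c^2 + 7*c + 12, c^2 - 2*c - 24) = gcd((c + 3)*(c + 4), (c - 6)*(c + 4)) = c + 4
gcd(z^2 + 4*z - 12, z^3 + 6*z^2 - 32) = z - 2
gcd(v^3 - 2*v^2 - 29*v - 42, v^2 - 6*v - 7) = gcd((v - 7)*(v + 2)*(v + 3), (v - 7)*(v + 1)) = v - 7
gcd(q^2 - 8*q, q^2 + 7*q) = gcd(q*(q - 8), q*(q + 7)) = q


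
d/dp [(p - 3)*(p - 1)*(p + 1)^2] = 4*p^3 - 6*p^2 - 8*p + 2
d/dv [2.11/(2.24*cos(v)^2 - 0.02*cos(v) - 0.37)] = (9.4528*cos(v) - 0.0422)*sin(v)/(-2.24*cos(v)^2 + 0.02*cos(v) + 0.37)^2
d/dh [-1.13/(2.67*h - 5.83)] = 3.0171/(2.67*h - 5.83)^2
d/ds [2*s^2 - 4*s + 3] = 4*s - 4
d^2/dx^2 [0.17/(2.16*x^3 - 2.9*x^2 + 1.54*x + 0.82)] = ((0.986 - 2.2032*x)*(2.16*x^3 - 2.9*x^2 + 1.54*x + 0.82) + 0.17*(6.48*x^2 - 5.8*x + 1.54)*(12.96*x^2 - 11.6*x + 3.08))/(2.16*x^3 - 2.9*x^2 + 1.54*x + 0.82)^3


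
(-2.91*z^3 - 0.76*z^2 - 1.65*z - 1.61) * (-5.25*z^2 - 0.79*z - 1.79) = 15.2775*z^5 + 6.2889*z^4 + 14.4718*z^3 + 11.1164*z^2 + 4.2254*z + 2.8819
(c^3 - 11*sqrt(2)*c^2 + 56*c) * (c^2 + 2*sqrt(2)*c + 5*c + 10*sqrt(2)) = c^5 - 9*sqrt(2)*c^4 + 5*c^4 - 45*sqrt(2)*c^3 + 12*c^3 + 60*c^2 + 112*sqrt(2)*c^2 + 560*sqrt(2)*c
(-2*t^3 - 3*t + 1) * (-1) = 2*t^3 + 3*t - 1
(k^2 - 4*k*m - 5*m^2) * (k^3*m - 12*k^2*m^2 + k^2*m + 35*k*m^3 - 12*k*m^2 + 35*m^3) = k^5*m - 16*k^4*m^2 + k^4*m + 78*k^3*m^3 - 16*k^3*m^2 - 80*k^2*m^4 + 78*k^2*m^3 - 175*k*m^5 - 80*k*m^4 - 175*m^5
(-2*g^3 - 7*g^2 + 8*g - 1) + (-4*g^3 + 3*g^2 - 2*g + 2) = -6*g^3 - 4*g^2 + 6*g + 1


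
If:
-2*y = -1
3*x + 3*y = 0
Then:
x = -1/2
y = 1/2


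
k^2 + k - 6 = (k - 2)*(k + 3)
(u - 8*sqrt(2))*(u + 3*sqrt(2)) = u^2 - 5*sqrt(2)*u - 48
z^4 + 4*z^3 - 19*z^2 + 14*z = z*(z - 2)*(z - 1)*(z + 7)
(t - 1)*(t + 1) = t^2 - 1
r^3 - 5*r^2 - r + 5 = (r - 5)*(r - 1)*(r + 1)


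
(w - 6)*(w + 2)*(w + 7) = w^3 + 3*w^2 - 40*w - 84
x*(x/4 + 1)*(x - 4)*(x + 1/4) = x^4/4 + x^3/16 - 4*x^2 - x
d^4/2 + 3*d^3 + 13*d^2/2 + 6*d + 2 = (d/2 + 1)*(d + 1)^2*(d + 2)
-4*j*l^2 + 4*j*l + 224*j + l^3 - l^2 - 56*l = (-4*j + l)*(l - 8)*(l + 7)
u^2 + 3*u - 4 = (u - 1)*(u + 4)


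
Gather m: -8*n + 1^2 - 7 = -8*n - 6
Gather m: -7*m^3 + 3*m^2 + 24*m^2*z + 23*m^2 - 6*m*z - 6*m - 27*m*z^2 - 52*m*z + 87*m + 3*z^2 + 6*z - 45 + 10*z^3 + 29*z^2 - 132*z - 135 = -7*m^3 + m^2*(24*z + 26) + m*(-27*z^2 - 58*z + 81) + 10*z^3 + 32*z^2 - 126*z - 180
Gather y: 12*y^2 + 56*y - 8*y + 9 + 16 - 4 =12*y^2 + 48*y + 21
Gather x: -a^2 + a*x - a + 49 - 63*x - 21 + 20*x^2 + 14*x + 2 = -a^2 - a + 20*x^2 + x*(a - 49) + 30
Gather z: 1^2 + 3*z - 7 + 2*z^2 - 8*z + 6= 2*z^2 - 5*z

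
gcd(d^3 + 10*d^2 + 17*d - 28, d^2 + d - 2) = d - 1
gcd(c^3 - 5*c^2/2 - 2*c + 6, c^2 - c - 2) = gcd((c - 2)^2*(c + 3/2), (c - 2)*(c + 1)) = c - 2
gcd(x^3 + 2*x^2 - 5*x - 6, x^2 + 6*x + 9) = x + 3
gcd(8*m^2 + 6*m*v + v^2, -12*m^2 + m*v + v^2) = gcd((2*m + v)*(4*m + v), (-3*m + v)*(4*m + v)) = 4*m + v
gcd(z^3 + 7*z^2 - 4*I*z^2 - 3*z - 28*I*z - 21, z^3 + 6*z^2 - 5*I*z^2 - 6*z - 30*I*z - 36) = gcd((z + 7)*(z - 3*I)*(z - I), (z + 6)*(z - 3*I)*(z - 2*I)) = z - 3*I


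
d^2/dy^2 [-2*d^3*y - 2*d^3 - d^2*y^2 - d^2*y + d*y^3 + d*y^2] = 2*d*(-d + 3*y + 1)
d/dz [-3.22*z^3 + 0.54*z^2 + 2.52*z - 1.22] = -9.66*z^2 + 1.08*z + 2.52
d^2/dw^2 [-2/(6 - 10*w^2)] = 30*(5*w^2 + 1)/(5*w^2 - 3)^3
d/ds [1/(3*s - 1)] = -3/(3*s - 1)^2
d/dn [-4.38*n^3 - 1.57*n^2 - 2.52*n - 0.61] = -13.14*n^2 - 3.14*n - 2.52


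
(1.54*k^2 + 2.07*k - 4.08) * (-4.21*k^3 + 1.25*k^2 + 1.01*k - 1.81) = -6.4834*k^5 - 6.7897*k^4 + 21.3197*k^3 - 5.7967*k^2 - 7.8675*k + 7.3848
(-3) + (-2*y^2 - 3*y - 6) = -2*y^2 - 3*y - 9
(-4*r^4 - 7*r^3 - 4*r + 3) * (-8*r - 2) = 32*r^5 + 64*r^4 + 14*r^3 + 32*r^2 - 16*r - 6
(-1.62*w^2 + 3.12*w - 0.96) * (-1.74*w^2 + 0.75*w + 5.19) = 2.8188*w^4 - 6.6438*w^3 - 4.3974*w^2 + 15.4728*w - 4.9824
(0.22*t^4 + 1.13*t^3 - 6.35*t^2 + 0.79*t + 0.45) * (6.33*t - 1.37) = 1.3926*t^5 + 6.8515*t^4 - 41.7436*t^3 + 13.7002*t^2 + 1.7662*t - 0.6165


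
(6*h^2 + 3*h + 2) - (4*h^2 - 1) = 2*h^2 + 3*h + 3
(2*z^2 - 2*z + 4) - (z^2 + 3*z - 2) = z^2 - 5*z + 6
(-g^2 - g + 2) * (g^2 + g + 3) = -g^4 - 2*g^3 - 2*g^2 - g + 6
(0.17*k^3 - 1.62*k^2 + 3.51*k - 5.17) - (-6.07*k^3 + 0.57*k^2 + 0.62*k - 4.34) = 6.24*k^3 - 2.19*k^2 + 2.89*k - 0.83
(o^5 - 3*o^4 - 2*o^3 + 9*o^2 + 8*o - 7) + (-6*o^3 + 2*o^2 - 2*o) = o^5 - 3*o^4 - 8*o^3 + 11*o^2 + 6*o - 7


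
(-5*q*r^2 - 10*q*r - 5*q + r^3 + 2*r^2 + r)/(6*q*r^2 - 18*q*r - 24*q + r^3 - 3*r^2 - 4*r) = (-5*q*r - 5*q + r^2 + r)/(6*q*r - 24*q + r^2 - 4*r)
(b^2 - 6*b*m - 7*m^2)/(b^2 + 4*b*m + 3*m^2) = (b - 7*m)/(b + 3*m)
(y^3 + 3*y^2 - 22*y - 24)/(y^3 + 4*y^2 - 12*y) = (y^2 - 3*y - 4)/(y*(y - 2))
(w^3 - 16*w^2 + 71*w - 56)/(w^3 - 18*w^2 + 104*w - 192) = (w^2 - 8*w + 7)/(w^2 - 10*w + 24)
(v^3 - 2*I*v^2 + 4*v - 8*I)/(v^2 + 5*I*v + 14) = (v^2 + 4)/(v + 7*I)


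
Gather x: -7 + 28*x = 28*x - 7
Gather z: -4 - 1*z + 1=-z - 3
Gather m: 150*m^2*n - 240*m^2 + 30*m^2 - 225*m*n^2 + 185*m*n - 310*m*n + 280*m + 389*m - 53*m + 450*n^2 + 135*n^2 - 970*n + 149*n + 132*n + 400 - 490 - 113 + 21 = m^2*(150*n - 210) + m*(-225*n^2 - 125*n + 616) + 585*n^2 - 689*n - 182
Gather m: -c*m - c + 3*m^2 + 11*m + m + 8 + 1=-c + 3*m^2 + m*(12 - c) + 9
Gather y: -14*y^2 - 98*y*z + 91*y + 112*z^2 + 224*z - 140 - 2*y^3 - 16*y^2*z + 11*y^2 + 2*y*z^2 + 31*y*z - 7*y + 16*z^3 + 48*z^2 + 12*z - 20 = -2*y^3 + y^2*(-16*z - 3) + y*(2*z^2 - 67*z + 84) + 16*z^3 + 160*z^2 + 236*z - 160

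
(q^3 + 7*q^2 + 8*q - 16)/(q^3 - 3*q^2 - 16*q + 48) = (q^2 + 3*q - 4)/(q^2 - 7*q + 12)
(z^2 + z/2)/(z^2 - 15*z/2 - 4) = z/(z - 8)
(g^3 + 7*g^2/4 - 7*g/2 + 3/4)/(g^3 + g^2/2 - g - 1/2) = (4*g^2 + 11*g - 3)/(2*(2*g^2 + 3*g + 1))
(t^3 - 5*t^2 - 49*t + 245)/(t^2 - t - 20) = (t^2 - 49)/(t + 4)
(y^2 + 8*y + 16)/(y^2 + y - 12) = (y + 4)/(y - 3)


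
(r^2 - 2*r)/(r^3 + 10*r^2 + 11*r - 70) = r/(r^2 + 12*r + 35)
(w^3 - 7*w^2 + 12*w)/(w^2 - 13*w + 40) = w*(w^2 - 7*w + 12)/(w^2 - 13*w + 40)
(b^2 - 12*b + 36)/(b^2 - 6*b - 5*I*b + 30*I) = (b - 6)/(b - 5*I)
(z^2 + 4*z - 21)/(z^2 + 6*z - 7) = (z - 3)/(z - 1)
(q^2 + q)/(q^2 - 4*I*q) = (q + 1)/(q - 4*I)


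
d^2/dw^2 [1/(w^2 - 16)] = 2*(3*w^2 + 16)/(w^2 - 16)^3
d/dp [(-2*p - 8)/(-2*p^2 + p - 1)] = 2*(2*p^2 - p - (p + 4)*(4*p - 1) + 1)/(2*p^2 - p + 1)^2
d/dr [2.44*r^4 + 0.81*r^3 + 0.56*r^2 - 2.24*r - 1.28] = 9.76*r^3 + 2.43*r^2 + 1.12*r - 2.24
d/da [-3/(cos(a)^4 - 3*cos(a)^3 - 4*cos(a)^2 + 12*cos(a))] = 3*(-4*cos(a)^3 + 9*cos(a)^2 + 8*cos(a) - 12)*sin(a)/((cos(a)^3 - 3*cos(a)^2 - 4*cos(a) + 12)^2*cos(a)^2)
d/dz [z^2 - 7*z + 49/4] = 2*z - 7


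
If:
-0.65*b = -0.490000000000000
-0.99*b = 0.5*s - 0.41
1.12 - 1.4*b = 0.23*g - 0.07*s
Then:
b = 0.75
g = 0.08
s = -0.67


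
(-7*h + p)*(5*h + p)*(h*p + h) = -35*h^3*p - 35*h^3 - 2*h^2*p^2 - 2*h^2*p + h*p^3 + h*p^2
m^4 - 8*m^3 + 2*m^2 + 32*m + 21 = (m - 7)*(m - 3)*(m + 1)^2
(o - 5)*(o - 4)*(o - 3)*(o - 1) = o^4 - 13*o^3 + 59*o^2 - 107*o + 60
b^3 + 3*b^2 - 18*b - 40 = (b - 4)*(b + 2)*(b + 5)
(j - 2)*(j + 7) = j^2 + 5*j - 14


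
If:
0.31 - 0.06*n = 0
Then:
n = 5.17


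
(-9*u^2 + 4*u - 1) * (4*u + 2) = -36*u^3 - 2*u^2 + 4*u - 2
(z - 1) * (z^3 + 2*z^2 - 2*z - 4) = z^4 + z^3 - 4*z^2 - 2*z + 4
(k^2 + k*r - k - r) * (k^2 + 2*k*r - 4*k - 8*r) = k^4 + 3*k^3*r - 5*k^3 + 2*k^2*r^2 - 15*k^2*r + 4*k^2 - 10*k*r^2 + 12*k*r + 8*r^2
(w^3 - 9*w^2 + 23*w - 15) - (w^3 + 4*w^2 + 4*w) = -13*w^2 + 19*w - 15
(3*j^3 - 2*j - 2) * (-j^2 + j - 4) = -3*j^5 + 3*j^4 - 10*j^3 + 6*j + 8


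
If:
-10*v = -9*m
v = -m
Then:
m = 0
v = 0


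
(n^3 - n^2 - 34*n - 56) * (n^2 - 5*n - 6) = n^5 - 6*n^4 - 35*n^3 + 120*n^2 + 484*n + 336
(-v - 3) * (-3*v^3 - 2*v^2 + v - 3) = 3*v^4 + 11*v^3 + 5*v^2 + 9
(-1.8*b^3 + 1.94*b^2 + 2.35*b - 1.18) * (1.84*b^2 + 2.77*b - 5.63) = -3.312*b^5 - 1.4164*b^4 + 19.8318*b^3 - 6.5839*b^2 - 16.4991*b + 6.6434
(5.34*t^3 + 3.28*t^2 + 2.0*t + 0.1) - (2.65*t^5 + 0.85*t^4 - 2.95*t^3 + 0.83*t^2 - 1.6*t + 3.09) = -2.65*t^5 - 0.85*t^4 + 8.29*t^3 + 2.45*t^2 + 3.6*t - 2.99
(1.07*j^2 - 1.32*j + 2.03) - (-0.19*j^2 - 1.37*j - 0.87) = 1.26*j^2 + 0.05*j + 2.9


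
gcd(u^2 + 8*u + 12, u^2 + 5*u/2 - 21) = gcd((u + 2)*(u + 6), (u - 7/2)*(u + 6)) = u + 6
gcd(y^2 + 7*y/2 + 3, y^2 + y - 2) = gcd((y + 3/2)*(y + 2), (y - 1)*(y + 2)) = y + 2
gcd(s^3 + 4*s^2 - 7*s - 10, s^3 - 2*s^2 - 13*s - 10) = s + 1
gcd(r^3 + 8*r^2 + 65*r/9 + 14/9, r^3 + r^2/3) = r + 1/3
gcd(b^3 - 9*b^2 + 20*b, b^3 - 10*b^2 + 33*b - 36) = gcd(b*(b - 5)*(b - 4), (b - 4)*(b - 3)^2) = b - 4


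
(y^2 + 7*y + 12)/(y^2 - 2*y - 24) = (y + 3)/(y - 6)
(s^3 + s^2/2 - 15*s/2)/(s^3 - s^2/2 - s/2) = (-2*s^2 - s + 15)/(-2*s^2 + s + 1)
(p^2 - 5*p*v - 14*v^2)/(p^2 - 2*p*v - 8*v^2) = (p - 7*v)/(p - 4*v)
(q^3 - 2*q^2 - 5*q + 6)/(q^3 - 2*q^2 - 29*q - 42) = (q^2 - 4*q + 3)/(q^2 - 4*q - 21)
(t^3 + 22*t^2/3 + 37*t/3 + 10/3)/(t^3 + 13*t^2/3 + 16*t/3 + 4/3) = (t + 5)/(t + 2)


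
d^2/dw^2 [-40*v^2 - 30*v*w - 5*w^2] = -10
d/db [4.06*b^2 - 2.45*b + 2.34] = 8.12*b - 2.45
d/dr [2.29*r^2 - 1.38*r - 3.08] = 4.58*r - 1.38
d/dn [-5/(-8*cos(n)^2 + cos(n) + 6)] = 5*(16*cos(n) - 1)*sin(n)/(-8*cos(n)^2 + cos(n) + 6)^2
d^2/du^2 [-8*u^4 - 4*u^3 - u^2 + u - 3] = -96*u^2 - 24*u - 2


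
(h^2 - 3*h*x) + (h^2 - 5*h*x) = 2*h^2 - 8*h*x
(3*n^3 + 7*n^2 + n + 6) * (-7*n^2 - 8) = -21*n^5 - 49*n^4 - 31*n^3 - 98*n^2 - 8*n - 48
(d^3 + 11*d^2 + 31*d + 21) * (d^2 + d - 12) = d^5 + 12*d^4 + 30*d^3 - 80*d^2 - 351*d - 252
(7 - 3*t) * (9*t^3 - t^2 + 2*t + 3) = -27*t^4 + 66*t^3 - 13*t^2 + 5*t + 21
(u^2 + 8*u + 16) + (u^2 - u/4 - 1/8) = 2*u^2 + 31*u/4 + 127/8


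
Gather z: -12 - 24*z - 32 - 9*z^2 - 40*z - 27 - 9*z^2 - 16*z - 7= -18*z^2 - 80*z - 78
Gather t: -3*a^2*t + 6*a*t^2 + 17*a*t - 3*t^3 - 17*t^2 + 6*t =-3*t^3 + t^2*(6*a - 17) + t*(-3*a^2 + 17*a + 6)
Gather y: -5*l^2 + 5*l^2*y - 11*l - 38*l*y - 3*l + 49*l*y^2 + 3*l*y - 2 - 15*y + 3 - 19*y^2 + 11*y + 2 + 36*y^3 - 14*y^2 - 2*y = -5*l^2 - 14*l + 36*y^3 + y^2*(49*l - 33) + y*(5*l^2 - 35*l - 6) + 3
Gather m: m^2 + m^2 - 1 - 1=2*m^2 - 2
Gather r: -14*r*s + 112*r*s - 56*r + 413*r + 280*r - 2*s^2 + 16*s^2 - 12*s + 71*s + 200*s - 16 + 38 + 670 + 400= r*(98*s + 637) + 14*s^2 + 259*s + 1092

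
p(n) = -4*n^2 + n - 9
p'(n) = 1 - 8*n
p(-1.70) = -22.26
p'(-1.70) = 14.60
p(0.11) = -8.94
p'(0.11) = 0.12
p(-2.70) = -40.86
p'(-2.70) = 22.60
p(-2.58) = -38.21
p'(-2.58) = 21.64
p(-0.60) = -11.04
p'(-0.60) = 5.80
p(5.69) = -132.81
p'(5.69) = -44.52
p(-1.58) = -20.57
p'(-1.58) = 13.64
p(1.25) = -14.00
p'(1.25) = -9.00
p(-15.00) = -924.00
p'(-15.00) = 121.00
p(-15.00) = -924.00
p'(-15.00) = 121.00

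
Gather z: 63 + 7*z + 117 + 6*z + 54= 13*z + 234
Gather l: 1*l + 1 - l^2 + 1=-l^2 + l + 2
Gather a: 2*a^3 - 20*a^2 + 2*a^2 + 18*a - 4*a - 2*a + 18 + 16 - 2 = 2*a^3 - 18*a^2 + 12*a + 32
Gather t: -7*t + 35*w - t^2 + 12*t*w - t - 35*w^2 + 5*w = -t^2 + t*(12*w - 8) - 35*w^2 + 40*w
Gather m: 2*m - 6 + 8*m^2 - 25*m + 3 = 8*m^2 - 23*m - 3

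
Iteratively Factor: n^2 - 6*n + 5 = (n - 1)*(n - 5)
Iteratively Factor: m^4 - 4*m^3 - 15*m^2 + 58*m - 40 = (m - 2)*(m^3 - 2*m^2 - 19*m + 20) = (m - 5)*(m - 2)*(m^2 + 3*m - 4) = (m - 5)*(m - 2)*(m + 4)*(m - 1)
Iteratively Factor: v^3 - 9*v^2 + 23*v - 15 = (v - 5)*(v^2 - 4*v + 3) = (v - 5)*(v - 1)*(v - 3)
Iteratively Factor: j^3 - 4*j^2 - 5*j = (j + 1)*(j^2 - 5*j) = j*(j + 1)*(j - 5)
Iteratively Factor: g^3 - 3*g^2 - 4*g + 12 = (g - 3)*(g^2 - 4) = (g - 3)*(g + 2)*(g - 2)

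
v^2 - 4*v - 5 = (v - 5)*(v + 1)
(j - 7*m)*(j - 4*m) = j^2 - 11*j*m + 28*m^2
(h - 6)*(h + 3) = h^2 - 3*h - 18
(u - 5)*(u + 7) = u^2 + 2*u - 35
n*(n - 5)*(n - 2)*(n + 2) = n^4 - 5*n^3 - 4*n^2 + 20*n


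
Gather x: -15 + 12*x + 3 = 12*x - 12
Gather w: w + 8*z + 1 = w + 8*z + 1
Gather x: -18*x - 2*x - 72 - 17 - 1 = -20*x - 90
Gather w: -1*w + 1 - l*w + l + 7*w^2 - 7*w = l + 7*w^2 + w*(-l - 8) + 1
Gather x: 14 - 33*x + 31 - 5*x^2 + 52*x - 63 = -5*x^2 + 19*x - 18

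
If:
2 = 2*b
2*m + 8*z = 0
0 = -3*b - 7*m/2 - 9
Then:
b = 1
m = -24/7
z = 6/7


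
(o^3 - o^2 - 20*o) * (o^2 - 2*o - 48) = o^5 - 3*o^4 - 66*o^3 + 88*o^2 + 960*o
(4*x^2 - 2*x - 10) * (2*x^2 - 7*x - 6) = 8*x^4 - 32*x^3 - 30*x^2 + 82*x + 60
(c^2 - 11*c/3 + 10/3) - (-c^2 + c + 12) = 2*c^2 - 14*c/3 - 26/3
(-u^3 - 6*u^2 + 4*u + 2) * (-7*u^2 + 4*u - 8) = 7*u^5 + 38*u^4 - 44*u^3 + 50*u^2 - 24*u - 16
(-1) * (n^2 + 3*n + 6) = -n^2 - 3*n - 6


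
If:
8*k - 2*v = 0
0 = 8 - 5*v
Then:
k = 2/5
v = 8/5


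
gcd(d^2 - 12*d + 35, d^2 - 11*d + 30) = d - 5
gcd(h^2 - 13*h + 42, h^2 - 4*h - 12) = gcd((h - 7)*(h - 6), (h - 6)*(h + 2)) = h - 6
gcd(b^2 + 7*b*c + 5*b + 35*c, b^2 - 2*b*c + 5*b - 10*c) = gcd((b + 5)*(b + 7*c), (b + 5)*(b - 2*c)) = b + 5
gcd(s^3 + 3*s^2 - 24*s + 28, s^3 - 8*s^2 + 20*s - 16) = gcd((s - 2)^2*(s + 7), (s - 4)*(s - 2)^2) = s^2 - 4*s + 4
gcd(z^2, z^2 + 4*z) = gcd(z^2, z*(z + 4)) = z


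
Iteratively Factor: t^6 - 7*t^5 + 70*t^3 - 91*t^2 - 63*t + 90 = (t - 3)*(t^5 - 4*t^4 - 12*t^3 + 34*t^2 + 11*t - 30) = (t - 3)*(t - 1)*(t^4 - 3*t^3 - 15*t^2 + 19*t + 30) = (t - 3)*(t - 2)*(t - 1)*(t^3 - t^2 - 17*t - 15) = (t - 5)*(t - 3)*(t - 2)*(t - 1)*(t^2 + 4*t + 3) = (t - 5)*(t - 3)*(t - 2)*(t - 1)*(t + 3)*(t + 1)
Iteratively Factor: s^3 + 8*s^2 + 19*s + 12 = (s + 3)*(s^2 + 5*s + 4) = (s + 1)*(s + 3)*(s + 4)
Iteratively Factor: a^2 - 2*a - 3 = (a + 1)*(a - 3)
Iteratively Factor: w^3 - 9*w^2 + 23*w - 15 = (w - 1)*(w^2 - 8*w + 15) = (w - 3)*(w - 1)*(w - 5)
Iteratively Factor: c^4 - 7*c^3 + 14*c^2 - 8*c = (c - 2)*(c^3 - 5*c^2 + 4*c) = c*(c - 2)*(c^2 - 5*c + 4) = c*(c - 2)*(c - 1)*(c - 4)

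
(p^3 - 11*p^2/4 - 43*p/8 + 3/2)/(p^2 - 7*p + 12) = (8*p^2 + 10*p - 3)/(8*(p - 3))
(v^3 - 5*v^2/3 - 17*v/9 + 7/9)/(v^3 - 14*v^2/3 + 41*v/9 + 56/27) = 3*(3*v^2 + 2*v - 1)/(9*v^2 - 21*v - 8)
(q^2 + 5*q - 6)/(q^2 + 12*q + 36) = (q - 1)/(q + 6)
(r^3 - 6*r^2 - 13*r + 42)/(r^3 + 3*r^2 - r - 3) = (r^2 - 9*r + 14)/(r^2 - 1)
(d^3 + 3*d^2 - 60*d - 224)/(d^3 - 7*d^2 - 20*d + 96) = (d + 7)/(d - 3)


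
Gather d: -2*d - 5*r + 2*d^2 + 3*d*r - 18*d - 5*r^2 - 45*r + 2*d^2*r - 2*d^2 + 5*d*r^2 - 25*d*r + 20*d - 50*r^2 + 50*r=2*d^2*r + d*(5*r^2 - 22*r) - 55*r^2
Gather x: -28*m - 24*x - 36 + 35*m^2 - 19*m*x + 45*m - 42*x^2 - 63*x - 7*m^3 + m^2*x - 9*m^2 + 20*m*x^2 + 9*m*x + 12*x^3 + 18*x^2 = -7*m^3 + 26*m^2 + 17*m + 12*x^3 + x^2*(20*m - 24) + x*(m^2 - 10*m - 87) - 36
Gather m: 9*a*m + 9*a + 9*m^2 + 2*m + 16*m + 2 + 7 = 9*a + 9*m^2 + m*(9*a + 18) + 9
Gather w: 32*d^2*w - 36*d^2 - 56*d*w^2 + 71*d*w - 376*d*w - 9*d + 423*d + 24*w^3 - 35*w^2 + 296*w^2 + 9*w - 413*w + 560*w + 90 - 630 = -36*d^2 + 414*d + 24*w^3 + w^2*(261 - 56*d) + w*(32*d^2 - 305*d + 156) - 540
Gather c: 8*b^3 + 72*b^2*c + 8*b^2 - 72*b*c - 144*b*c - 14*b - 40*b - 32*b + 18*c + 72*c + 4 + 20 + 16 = 8*b^3 + 8*b^2 - 86*b + c*(72*b^2 - 216*b + 90) + 40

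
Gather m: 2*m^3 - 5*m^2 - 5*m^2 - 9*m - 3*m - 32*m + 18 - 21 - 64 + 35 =2*m^3 - 10*m^2 - 44*m - 32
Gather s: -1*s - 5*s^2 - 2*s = -5*s^2 - 3*s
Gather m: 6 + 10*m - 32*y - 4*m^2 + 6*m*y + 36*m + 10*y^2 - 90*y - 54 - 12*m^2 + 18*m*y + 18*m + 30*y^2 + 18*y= -16*m^2 + m*(24*y + 64) + 40*y^2 - 104*y - 48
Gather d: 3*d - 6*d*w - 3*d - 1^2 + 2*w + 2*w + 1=-6*d*w + 4*w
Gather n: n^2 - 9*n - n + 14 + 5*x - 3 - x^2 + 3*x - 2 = n^2 - 10*n - x^2 + 8*x + 9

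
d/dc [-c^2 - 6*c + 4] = -2*c - 6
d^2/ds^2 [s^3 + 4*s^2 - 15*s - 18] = 6*s + 8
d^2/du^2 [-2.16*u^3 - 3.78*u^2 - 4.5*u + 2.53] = -12.96*u - 7.56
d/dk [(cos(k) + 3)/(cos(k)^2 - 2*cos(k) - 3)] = (cos(k)^2 + 6*cos(k) - 3)*sin(k)/(sin(k)^2 + 2*cos(k) + 2)^2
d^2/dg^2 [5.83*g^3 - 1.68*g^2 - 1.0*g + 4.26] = 34.98*g - 3.36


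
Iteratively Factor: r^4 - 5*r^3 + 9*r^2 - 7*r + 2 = (r - 2)*(r^3 - 3*r^2 + 3*r - 1) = (r - 2)*(r - 1)*(r^2 - 2*r + 1) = (r - 2)*(r - 1)^2*(r - 1)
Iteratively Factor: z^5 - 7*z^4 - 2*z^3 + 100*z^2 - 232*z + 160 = (z - 2)*(z^4 - 5*z^3 - 12*z^2 + 76*z - 80) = (z - 2)^2*(z^3 - 3*z^2 - 18*z + 40) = (z - 5)*(z - 2)^2*(z^2 + 2*z - 8) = (z - 5)*(z - 2)^3*(z + 4)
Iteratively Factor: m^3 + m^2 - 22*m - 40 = (m + 4)*(m^2 - 3*m - 10) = (m - 5)*(m + 4)*(m + 2)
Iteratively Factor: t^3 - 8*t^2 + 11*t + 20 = (t - 5)*(t^2 - 3*t - 4) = (t - 5)*(t - 4)*(t + 1)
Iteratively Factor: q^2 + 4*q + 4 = (q + 2)*(q + 2)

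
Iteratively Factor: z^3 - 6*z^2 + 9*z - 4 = (z - 1)*(z^2 - 5*z + 4) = (z - 1)^2*(z - 4)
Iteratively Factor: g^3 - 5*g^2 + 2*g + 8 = (g + 1)*(g^2 - 6*g + 8) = (g - 2)*(g + 1)*(g - 4)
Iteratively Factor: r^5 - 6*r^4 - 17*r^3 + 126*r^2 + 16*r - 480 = (r + 2)*(r^4 - 8*r^3 - r^2 + 128*r - 240) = (r - 3)*(r + 2)*(r^3 - 5*r^2 - 16*r + 80) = (r - 4)*(r - 3)*(r + 2)*(r^2 - r - 20) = (r - 5)*(r - 4)*(r - 3)*(r + 2)*(r + 4)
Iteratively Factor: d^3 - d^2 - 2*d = (d)*(d^2 - d - 2) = d*(d + 1)*(d - 2)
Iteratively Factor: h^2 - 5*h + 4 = (h - 1)*(h - 4)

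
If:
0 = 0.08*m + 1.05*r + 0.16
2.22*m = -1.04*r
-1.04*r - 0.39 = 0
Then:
No Solution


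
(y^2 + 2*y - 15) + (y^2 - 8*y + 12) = 2*y^2 - 6*y - 3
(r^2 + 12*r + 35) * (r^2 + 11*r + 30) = r^4 + 23*r^3 + 197*r^2 + 745*r + 1050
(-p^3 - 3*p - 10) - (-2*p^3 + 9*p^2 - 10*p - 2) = p^3 - 9*p^2 + 7*p - 8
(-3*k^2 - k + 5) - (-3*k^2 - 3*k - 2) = 2*k + 7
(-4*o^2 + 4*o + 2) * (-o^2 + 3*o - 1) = 4*o^4 - 16*o^3 + 14*o^2 + 2*o - 2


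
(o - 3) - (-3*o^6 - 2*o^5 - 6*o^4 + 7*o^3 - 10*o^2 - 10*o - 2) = 3*o^6 + 2*o^5 + 6*o^4 - 7*o^3 + 10*o^2 + 11*o - 1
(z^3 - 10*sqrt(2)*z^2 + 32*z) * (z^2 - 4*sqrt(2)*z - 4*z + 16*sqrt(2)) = z^5 - 14*sqrt(2)*z^4 - 4*z^4 + 56*sqrt(2)*z^3 + 112*z^3 - 448*z^2 - 128*sqrt(2)*z^2 + 512*sqrt(2)*z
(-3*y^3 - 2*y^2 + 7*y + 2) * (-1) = 3*y^3 + 2*y^2 - 7*y - 2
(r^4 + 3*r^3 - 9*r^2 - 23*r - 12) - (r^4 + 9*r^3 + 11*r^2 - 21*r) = -6*r^3 - 20*r^2 - 2*r - 12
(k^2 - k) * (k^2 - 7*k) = k^4 - 8*k^3 + 7*k^2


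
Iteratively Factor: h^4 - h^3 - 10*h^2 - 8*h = (h)*(h^3 - h^2 - 10*h - 8) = h*(h + 2)*(h^2 - 3*h - 4) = h*(h + 1)*(h + 2)*(h - 4)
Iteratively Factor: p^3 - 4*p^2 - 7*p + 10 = (p + 2)*(p^2 - 6*p + 5) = (p - 1)*(p + 2)*(p - 5)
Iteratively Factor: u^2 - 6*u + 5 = (u - 5)*(u - 1)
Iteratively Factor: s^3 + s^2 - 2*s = (s - 1)*(s^2 + 2*s) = (s - 1)*(s + 2)*(s)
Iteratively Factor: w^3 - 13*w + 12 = (w + 4)*(w^2 - 4*w + 3) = (w - 1)*(w + 4)*(w - 3)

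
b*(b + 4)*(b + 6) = b^3 + 10*b^2 + 24*b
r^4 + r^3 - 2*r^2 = r^2*(r - 1)*(r + 2)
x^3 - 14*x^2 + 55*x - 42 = (x - 7)*(x - 6)*(x - 1)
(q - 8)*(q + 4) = q^2 - 4*q - 32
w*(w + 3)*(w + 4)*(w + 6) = w^4 + 13*w^3 + 54*w^2 + 72*w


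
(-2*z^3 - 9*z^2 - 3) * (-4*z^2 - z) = 8*z^5 + 38*z^4 + 9*z^3 + 12*z^2 + 3*z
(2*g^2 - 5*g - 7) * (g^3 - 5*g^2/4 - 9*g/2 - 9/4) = 2*g^5 - 15*g^4/2 - 39*g^3/4 + 107*g^2/4 + 171*g/4 + 63/4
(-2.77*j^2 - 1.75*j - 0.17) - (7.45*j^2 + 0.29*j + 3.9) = -10.22*j^2 - 2.04*j - 4.07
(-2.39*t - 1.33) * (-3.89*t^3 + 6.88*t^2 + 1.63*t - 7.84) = 9.2971*t^4 - 11.2695*t^3 - 13.0461*t^2 + 16.5697*t + 10.4272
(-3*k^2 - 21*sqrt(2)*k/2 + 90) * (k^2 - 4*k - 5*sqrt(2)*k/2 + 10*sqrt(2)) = -3*k^4 - 3*sqrt(2)*k^3 + 12*k^3 + 12*sqrt(2)*k^2 + 285*k^2/2 - 570*k - 225*sqrt(2)*k + 900*sqrt(2)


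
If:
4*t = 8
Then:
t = 2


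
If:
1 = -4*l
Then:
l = -1/4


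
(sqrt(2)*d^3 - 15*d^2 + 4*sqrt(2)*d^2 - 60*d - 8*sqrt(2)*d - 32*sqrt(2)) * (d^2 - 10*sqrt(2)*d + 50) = sqrt(2)*d^5 - 35*d^4 + 4*sqrt(2)*d^4 - 140*d^3 + 192*sqrt(2)*d^3 - 590*d^2 + 768*sqrt(2)*d^2 - 2360*d - 400*sqrt(2)*d - 1600*sqrt(2)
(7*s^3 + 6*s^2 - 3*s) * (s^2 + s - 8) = 7*s^5 + 13*s^4 - 53*s^3 - 51*s^2 + 24*s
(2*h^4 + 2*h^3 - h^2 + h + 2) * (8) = 16*h^4 + 16*h^3 - 8*h^2 + 8*h + 16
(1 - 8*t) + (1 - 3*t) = 2 - 11*t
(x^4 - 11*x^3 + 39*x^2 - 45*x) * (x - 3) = x^5 - 14*x^4 + 72*x^3 - 162*x^2 + 135*x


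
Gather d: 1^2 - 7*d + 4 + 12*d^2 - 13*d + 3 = 12*d^2 - 20*d + 8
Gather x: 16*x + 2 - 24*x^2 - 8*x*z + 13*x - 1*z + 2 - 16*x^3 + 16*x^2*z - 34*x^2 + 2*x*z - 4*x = -16*x^3 + x^2*(16*z - 58) + x*(25 - 6*z) - z + 4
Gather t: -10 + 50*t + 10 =50*t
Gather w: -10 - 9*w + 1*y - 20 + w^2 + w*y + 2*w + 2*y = w^2 + w*(y - 7) + 3*y - 30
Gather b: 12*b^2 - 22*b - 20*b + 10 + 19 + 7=12*b^2 - 42*b + 36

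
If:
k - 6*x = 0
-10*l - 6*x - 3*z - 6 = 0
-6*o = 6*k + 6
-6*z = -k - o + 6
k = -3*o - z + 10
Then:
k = -85/12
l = 11/24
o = 73/12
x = -85/72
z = -7/6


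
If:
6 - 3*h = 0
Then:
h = 2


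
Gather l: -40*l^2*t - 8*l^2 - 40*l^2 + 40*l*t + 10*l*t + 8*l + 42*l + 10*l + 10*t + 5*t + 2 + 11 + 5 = l^2*(-40*t - 48) + l*(50*t + 60) + 15*t + 18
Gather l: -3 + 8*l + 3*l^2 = 3*l^2 + 8*l - 3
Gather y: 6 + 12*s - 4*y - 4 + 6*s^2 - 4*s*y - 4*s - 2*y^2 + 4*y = 6*s^2 - 4*s*y + 8*s - 2*y^2 + 2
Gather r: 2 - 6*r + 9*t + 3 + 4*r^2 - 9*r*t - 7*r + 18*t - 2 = 4*r^2 + r*(-9*t - 13) + 27*t + 3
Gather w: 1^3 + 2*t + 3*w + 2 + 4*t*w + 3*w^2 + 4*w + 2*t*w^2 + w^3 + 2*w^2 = 2*t + w^3 + w^2*(2*t + 5) + w*(4*t + 7) + 3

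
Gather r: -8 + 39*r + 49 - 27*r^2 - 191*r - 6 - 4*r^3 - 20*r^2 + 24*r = -4*r^3 - 47*r^2 - 128*r + 35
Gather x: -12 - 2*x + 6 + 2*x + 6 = 0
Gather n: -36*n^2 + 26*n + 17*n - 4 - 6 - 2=-36*n^2 + 43*n - 12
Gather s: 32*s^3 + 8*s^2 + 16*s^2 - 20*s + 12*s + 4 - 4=32*s^3 + 24*s^2 - 8*s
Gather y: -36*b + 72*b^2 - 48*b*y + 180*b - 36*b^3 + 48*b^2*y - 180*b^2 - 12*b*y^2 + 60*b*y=-36*b^3 - 108*b^2 - 12*b*y^2 + 144*b + y*(48*b^2 + 12*b)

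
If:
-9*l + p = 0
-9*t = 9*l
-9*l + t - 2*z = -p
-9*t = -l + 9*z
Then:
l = 0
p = 0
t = 0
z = 0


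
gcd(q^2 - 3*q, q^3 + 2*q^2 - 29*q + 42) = q - 3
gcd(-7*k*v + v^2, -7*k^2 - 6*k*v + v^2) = -7*k + v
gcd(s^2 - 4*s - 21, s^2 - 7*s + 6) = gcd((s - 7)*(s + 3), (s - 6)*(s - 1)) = 1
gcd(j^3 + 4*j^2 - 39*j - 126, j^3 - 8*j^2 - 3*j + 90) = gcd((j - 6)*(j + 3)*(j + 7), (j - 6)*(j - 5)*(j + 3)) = j^2 - 3*j - 18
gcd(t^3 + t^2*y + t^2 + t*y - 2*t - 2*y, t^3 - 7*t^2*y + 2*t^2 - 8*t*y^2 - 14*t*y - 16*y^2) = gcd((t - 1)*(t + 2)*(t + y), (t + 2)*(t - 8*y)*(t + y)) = t^2 + t*y + 2*t + 2*y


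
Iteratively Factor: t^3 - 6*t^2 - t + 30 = (t - 5)*(t^2 - t - 6) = (t - 5)*(t + 2)*(t - 3)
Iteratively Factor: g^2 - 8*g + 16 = (g - 4)*(g - 4)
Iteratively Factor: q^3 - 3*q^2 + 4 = (q + 1)*(q^2 - 4*q + 4) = (q - 2)*(q + 1)*(q - 2)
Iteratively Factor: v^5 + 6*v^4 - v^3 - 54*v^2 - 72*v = (v + 4)*(v^4 + 2*v^3 - 9*v^2 - 18*v) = v*(v + 4)*(v^3 + 2*v^2 - 9*v - 18) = v*(v - 3)*(v + 4)*(v^2 + 5*v + 6) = v*(v - 3)*(v + 2)*(v + 4)*(v + 3)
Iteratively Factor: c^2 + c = (c + 1)*(c)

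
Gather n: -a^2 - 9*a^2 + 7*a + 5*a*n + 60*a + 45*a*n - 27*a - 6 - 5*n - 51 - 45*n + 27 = -10*a^2 + 40*a + n*(50*a - 50) - 30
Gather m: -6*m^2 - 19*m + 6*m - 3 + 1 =-6*m^2 - 13*m - 2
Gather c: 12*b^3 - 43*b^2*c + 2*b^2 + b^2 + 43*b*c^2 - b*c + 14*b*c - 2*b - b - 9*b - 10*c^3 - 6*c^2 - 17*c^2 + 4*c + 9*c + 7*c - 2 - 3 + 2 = 12*b^3 + 3*b^2 - 12*b - 10*c^3 + c^2*(43*b - 23) + c*(-43*b^2 + 13*b + 20) - 3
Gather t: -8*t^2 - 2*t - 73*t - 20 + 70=-8*t^2 - 75*t + 50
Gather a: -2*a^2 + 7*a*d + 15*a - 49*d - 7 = -2*a^2 + a*(7*d + 15) - 49*d - 7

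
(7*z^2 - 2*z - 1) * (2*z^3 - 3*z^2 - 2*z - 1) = 14*z^5 - 25*z^4 - 10*z^3 + 4*z + 1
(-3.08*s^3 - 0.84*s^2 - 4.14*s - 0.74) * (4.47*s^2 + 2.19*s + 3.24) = -13.7676*s^5 - 10.5*s^4 - 30.3246*s^3 - 15.096*s^2 - 15.0342*s - 2.3976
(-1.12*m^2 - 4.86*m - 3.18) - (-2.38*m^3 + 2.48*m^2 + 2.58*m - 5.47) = 2.38*m^3 - 3.6*m^2 - 7.44*m + 2.29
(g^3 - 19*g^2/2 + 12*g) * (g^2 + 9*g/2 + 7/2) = g^5 - 5*g^4 - 109*g^3/4 + 83*g^2/4 + 42*g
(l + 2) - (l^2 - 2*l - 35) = -l^2 + 3*l + 37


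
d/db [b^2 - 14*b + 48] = 2*b - 14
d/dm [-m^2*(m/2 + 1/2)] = m*(-3*m - 2)/2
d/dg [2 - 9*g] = -9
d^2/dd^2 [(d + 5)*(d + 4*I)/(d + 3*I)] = 2*(3 + 5*I)/(d^3 + 9*I*d^2 - 27*d - 27*I)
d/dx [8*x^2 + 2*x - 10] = 16*x + 2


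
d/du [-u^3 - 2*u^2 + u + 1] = -3*u^2 - 4*u + 1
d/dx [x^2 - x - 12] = 2*x - 1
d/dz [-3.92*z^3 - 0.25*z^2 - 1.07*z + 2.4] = -11.76*z^2 - 0.5*z - 1.07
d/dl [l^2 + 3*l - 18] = 2*l + 3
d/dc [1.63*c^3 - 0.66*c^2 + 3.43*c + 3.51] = 4.89*c^2 - 1.32*c + 3.43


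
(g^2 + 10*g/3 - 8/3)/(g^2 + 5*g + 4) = (g - 2/3)/(g + 1)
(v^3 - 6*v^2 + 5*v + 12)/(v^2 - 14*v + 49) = (v^3 - 6*v^2 + 5*v + 12)/(v^2 - 14*v + 49)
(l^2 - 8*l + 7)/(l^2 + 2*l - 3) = (l - 7)/(l + 3)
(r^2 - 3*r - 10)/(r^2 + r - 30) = (r + 2)/(r + 6)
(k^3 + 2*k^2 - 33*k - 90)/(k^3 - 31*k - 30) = (k + 3)/(k + 1)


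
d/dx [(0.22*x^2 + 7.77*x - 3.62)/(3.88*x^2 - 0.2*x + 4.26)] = (-30.1916*x^2 + 29.9656*x + 32.3762)/(15.0544*x^4 - 1.552*x^3 + 33.0976*x^2 - 1.704*x + 18.1476)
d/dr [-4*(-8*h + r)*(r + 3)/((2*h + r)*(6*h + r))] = 4*((2*h + r)*(6*h + r)*(8*h - 2*r - 3) - (2*h + r)*(8*h - r)*(r + 3) - (6*h + r)*(8*h - r)*(r + 3))/((2*h + r)^2*(6*h + r)^2)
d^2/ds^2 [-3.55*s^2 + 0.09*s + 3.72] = -7.10000000000000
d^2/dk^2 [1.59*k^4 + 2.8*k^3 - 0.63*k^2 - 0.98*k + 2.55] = 19.08*k^2 + 16.8*k - 1.26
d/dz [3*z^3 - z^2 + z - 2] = 9*z^2 - 2*z + 1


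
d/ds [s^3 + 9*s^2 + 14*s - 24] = 3*s^2 + 18*s + 14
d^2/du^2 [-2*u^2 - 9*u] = -4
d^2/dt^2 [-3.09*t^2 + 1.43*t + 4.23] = -6.18000000000000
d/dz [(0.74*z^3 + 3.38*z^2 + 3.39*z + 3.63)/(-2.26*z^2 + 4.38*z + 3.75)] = (-1.6724*z^4 + 6.4824*z^3 + 30.7908*z^2 + 41.7576*z - 3.1869)/(5.1076*z^4 - 19.7976*z^3 + 2.2344*z^2 + 32.85*z + 14.0625)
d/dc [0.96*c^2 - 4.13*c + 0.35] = 1.92*c - 4.13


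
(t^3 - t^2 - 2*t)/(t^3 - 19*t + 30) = t*(t + 1)/(t^2 + 2*t - 15)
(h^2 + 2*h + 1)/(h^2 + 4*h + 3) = (h + 1)/(h + 3)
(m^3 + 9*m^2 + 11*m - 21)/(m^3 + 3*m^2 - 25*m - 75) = (m^2 + 6*m - 7)/(m^2 - 25)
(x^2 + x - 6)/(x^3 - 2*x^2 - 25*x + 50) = (x + 3)/(x^2 - 25)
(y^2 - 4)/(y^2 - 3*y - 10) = (y - 2)/(y - 5)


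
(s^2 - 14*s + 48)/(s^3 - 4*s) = (s^2 - 14*s + 48)/(s*(s^2 - 4))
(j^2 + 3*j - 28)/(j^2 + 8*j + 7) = (j - 4)/(j + 1)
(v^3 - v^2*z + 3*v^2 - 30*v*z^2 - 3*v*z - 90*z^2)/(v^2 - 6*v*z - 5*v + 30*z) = (v^2 + 5*v*z + 3*v + 15*z)/(v - 5)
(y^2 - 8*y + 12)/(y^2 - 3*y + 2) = (y - 6)/(y - 1)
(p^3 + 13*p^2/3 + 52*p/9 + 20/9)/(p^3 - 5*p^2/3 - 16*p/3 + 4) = (9*p^2 + 21*p + 10)/(3*(3*p^2 - 11*p + 6))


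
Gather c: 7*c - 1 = 7*c - 1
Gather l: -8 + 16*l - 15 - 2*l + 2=14*l - 21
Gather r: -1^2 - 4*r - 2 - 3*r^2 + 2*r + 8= -3*r^2 - 2*r + 5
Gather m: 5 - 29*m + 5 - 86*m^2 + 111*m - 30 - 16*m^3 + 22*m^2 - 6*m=-16*m^3 - 64*m^2 + 76*m - 20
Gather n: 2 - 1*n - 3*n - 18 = -4*n - 16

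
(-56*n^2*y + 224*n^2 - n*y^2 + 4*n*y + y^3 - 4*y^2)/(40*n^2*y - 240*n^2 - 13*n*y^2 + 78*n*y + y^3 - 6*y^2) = (7*n*y - 28*n + y^2 - 4*y)/(-5*n*y + 30*n + y^2 - 6*y)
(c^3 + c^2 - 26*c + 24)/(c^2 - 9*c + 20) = (c^2 + 5*c - 6)/(c - 5)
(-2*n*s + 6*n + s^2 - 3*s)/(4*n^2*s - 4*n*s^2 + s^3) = (s - 3)/(s*(-2*n + s))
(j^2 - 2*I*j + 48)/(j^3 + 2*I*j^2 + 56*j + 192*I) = 1/(j + 4*I)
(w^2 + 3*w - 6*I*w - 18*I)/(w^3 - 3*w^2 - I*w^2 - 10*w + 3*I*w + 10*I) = (w^2 + w*(3 - 6*I) - 18*I)/(w^3 + w^2*(-3 - I) + w*(-10 + 3*I) + 10*I)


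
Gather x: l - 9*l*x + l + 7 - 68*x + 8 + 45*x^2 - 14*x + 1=2*l + 45*x^2 + x*(-9*l - 82) + 16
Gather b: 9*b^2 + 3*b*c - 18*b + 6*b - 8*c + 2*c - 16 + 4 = 9*b^2 + b*(3*c - 12) - 6*c - 12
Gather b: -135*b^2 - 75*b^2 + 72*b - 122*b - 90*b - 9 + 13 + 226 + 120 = -210*b^2 - 140*b + 350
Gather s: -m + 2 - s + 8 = -m - s + 10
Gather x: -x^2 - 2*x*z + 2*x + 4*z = -x^2 + x*(2 - 2*z) + 4*z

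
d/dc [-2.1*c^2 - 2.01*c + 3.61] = -4.2*c - 2.01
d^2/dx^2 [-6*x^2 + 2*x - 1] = -12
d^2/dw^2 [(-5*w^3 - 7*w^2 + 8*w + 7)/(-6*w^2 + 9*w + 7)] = 2*(705*w^3 + 1071*w^2 + 861*w - 14)/(216*w^6 - 972*w^5 + 702*w^4 + 1539*w^3 - 819*w^2 - 1323*w - 343)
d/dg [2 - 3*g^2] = -6*g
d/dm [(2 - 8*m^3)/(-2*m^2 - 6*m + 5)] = 4*(6*m^2*(2*m^2 + 6*m - 5) - (2*m + 3)*(4*m^3 - 1))/(2*m^2 + 6*m - 5)^2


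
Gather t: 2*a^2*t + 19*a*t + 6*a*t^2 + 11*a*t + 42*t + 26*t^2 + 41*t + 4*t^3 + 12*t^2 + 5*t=4*t^3 + t^2*(6*a + 38) + t*(2*a^2 + 30*a + 88)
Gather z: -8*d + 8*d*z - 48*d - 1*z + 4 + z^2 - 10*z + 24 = -56*d + z^2 + z*(8*d - 11) + 28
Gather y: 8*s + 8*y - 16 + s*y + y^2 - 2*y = 8*s + y^2 + y*(s + 6) - 16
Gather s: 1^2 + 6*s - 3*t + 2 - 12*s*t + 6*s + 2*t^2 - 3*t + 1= s*(12 - 12*t) + 2*t^2 - 6*t + 4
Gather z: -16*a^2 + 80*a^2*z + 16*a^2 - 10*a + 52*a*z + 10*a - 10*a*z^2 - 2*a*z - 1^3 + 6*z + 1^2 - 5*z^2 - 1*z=z^2*(-10*a - 5) + z*(80*a^2 + 50*a + 5)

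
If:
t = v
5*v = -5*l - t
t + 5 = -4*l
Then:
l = -30/19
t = 25/19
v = 25/19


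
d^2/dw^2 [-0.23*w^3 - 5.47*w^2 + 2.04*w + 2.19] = -1.38*w - 10.94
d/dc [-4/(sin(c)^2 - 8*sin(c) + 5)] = 8*(sin(c) - 4)*cos(c)/(sin(c)^2 - 8*sin(c) + 5)^2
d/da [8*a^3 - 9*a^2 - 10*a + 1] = 24*a^2 - 18*a - 10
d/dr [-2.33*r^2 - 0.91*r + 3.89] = -4.66*r - 0.91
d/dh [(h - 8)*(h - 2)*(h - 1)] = 3*h^2 - 22*h + 26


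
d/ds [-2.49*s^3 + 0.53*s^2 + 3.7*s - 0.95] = -7.47*s^2 + 1.06*s + 3.7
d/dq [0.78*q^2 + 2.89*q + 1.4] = 1.56*q + 2.89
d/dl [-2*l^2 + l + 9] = 1 - 4*l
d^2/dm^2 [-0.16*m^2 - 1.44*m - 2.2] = -0.320000000000000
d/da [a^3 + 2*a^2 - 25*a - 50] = 3*a^2 + 4*a - 25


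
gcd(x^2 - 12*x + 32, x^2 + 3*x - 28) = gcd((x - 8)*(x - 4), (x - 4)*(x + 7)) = x - 4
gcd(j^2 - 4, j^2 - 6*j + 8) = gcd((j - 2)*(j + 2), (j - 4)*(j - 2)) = j - 2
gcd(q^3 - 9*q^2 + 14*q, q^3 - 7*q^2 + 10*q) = q^2 - 2*q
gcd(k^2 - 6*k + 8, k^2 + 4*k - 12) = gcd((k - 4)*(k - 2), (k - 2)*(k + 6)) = k - 2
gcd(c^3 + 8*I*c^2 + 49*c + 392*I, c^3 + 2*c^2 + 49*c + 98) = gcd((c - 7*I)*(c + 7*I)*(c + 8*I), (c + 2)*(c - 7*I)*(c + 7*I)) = c^2 + 49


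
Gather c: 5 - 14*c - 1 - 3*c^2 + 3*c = -3*c^2 - 11*c + 4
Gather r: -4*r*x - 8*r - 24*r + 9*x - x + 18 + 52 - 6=r*(-4*x - 32) + 8*x + 64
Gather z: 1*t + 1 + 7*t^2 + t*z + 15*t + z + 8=7*t^2 + 16*t + z*(t + 1) + 9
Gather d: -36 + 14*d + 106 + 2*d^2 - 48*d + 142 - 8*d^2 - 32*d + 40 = -6*d^2 - 66*d + 252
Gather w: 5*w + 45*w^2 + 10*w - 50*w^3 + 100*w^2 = -50*w^3 + 145*w^2 + 15*w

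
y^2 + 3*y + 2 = (y + 1)*(y + 2)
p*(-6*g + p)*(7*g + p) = -42*g^2*p + g*p^2 + p^3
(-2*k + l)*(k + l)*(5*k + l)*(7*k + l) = -70*k^4 - 59*k^3*l + 21*k^2*l^2 + 11*k*l^3 + l^4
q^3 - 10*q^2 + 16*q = q*(q - 8)*(q - 2)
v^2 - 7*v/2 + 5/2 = (v - 5/2)*(v - 1)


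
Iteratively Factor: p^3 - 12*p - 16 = (p + 2)*(p^2 - 2*p - 8) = (p - 4)*(p + 2)*(p + 2)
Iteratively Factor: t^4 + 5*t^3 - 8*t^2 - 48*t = (t)*(t^3 + 5*t^2 - 8*t - 48) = t*(t - 3)*(t^2 + 8*t + 16) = t*(t - 3)*(t + 4)*(t + 4)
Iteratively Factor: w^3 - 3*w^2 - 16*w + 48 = (w - 4)*(w^2 + w - 12) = (w - 4)*(w + 4)*(w - 3)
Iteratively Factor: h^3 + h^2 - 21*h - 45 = (h - 5)*(h^2 + 6*h + 9) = (h - 5)*(h + 3)*(h + 3)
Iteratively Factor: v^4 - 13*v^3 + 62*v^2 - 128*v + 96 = (v - 2)*(v^3 - 11*v^2 + 40*v - 48) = (v - 4)*(v - 2)*(v^2 - 7*v + 12) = (v - 4)*(v - 3)*(v - 2)*(v - 4)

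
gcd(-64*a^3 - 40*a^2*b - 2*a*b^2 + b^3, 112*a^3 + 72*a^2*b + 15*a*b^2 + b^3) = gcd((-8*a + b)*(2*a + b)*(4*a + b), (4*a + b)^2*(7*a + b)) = 4*a + b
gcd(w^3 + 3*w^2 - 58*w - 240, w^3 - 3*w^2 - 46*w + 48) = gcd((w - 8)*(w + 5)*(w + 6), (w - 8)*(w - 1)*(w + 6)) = w^2 - 2*w - 48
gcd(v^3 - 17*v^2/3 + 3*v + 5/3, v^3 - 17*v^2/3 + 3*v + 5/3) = v^3 - 17*v^2/3 + 3*v + 5/3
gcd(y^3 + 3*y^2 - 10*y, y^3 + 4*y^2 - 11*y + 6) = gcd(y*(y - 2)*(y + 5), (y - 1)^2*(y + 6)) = 1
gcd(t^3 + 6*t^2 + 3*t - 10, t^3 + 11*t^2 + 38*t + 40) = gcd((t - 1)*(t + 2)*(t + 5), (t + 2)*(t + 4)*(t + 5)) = t^2 + 7*t + 10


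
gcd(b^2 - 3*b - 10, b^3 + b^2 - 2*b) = b + 2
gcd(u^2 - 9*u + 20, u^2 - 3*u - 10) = u - 5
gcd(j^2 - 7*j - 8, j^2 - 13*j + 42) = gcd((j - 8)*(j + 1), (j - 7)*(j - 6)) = 1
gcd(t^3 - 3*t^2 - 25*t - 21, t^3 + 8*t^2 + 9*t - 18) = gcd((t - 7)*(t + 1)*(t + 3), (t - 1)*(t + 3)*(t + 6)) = t + 3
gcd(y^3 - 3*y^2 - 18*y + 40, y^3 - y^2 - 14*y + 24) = y^2 + 2*y - 8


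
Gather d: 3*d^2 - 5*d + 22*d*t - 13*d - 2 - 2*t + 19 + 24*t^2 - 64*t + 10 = 3*d^2 + d*(22*t - 18) + 24*t^2 - 66*t + 27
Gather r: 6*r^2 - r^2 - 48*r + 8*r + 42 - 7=5*r^2 - 40*r + 35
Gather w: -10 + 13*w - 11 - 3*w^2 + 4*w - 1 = -3*w^2 + 17*w - 22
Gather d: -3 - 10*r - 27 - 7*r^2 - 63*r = -7*r^2 - 73*r - 30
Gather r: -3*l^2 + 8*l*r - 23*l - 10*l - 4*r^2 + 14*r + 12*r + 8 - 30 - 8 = -3*l^2 - 33*l - 4*r^2 + r*(8*l + 26) - 30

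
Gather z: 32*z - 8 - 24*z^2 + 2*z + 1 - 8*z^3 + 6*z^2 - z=-8*z^3 - 18*z^2 + 33*z - 7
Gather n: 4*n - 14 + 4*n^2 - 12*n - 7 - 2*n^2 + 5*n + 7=2*n^2 - 3*n - 14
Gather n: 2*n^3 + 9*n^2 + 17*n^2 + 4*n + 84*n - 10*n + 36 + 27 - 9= 2*n^3 + 26*n^2 + 78*n + 54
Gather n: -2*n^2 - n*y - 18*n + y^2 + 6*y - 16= -2*n^2 + n*(-y - 18) + y^2 + 6*y - 16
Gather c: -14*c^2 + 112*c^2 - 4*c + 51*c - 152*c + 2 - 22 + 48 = 98*c^2 - 105*c + 28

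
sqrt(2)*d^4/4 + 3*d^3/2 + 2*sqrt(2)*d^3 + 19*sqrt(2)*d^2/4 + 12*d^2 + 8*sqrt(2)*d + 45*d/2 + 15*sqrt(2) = (d/2 + sqrt(2))*(d + 3)*(d + 5)*(sqrt(2)*d/2 + 1)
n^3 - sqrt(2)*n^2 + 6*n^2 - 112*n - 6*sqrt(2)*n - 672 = (n + 6)*(n - 8*sqrt(2))*(n + 7*sqrt(2))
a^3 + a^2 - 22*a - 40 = (a - 5)*(a + 2)*(a + 4)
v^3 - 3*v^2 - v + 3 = (v - 3)*(v - 1)*(v + 1)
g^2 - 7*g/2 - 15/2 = (g - 5)*(g + 3/2)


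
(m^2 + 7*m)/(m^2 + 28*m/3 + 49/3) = 3*m/(3*m + 7)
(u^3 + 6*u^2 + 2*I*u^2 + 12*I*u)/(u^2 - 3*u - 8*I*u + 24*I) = u*(u^2 + 2*u*(3 + I) + 12*I)/(u^2 - u*(3 + 8*I) + 24*I)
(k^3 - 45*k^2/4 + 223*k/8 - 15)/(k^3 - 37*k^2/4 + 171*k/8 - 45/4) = (k - 8)/(k - 6)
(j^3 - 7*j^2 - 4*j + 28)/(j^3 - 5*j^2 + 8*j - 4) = (j^2 - 5*j - 14)/(j^2 - 3*j + 2)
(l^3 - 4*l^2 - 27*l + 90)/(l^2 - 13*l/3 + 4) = 3*(l^2 - l - 30)/(3*l - 4)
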